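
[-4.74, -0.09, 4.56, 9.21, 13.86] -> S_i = -4.74 + 4.65*i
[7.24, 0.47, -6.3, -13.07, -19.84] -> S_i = 7.24 + -6.77*i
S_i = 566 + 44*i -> [566, 610, 654, 698, 742]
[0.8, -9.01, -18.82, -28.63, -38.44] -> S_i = 0.80 + -9.81*i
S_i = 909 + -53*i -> [909, 856, 803, 750, 697]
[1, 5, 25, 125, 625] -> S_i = 1*5^i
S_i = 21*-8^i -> [21, -168, 1344, -10752, 86016]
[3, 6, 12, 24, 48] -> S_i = 3*2^i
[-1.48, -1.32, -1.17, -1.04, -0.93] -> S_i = -1.48*0.89^i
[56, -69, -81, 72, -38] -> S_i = Random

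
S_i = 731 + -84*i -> [731, 647, 563, 479, 395]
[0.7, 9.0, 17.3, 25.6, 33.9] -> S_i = 0.70 + 8.30*i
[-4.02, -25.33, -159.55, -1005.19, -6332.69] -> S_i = -4.02*6.30^i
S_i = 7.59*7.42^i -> [7.59, 56.32, 417.88, 3100.66, 23006.86]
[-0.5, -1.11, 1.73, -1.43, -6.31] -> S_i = Random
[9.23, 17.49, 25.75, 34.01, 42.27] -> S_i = 9.23 + 8.26*i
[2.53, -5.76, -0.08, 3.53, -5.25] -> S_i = Random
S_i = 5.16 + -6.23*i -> [5.16, -1.07, -7.3, -13.53, -19.76]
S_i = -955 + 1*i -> [-955, -954, -953, -952, -951]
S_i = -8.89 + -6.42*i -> [-8.89, -15.31, -21.73, -28.15, -34.57]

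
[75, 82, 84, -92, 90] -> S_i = Random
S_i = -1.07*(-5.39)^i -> [-1.07, 5.77, -31.09, 167.55, -903.11]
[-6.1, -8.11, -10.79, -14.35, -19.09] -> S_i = -6.10*1.33^i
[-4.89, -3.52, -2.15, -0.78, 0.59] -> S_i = -4.89 + 1.37*i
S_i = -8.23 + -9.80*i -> [-8.23, -18.03, -27.83, -37.63, -47.43]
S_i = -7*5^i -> [-7, -35, -175, -875, -4375]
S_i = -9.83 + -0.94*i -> [-9.83, -10.77, -11.71, -12.65, -13.59]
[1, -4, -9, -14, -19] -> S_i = 1 + -5*i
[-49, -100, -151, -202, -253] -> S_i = -49 + -51*i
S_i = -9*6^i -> [-9, -54, -324, -1944, -11664]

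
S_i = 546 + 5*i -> [546, 551, 556, 561, 566]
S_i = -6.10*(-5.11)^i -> [-6.1, 31.17, -159.28, 813.94, -4159.23]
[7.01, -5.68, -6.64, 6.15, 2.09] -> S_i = Random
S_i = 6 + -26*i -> [6, -20, -46, -72, -98]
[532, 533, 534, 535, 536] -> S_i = 532 + 1*i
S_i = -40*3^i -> [-40, -120, -360, -1080, -3240]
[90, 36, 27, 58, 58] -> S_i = Random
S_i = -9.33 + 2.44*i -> [-9.33, -6.89, -4.45, -2.01, 0.43]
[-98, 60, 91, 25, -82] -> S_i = Random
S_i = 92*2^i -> [92, 184, 368, 736, 1472]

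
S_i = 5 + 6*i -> [5, 11, 17, 23, 29]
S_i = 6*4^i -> [6, 24, 96, 384, 1536]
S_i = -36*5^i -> [-36, -180, -900, -4500, -22500]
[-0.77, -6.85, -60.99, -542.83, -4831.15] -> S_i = -0.77*8.90^i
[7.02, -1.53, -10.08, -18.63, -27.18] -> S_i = 7.02 + -8.55*i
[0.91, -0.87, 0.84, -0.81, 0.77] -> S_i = 0.91*(-0.96)^i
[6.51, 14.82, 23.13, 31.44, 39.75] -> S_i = 6.51 + 8.31*i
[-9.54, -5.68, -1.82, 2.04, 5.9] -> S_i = -9.54 + 3.86*i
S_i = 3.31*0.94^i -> [3.31, 3.11, 2.92, 2.75, 2.58]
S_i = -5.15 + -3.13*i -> [-5.15, -8.28, -11.41, -14.54, -17.67]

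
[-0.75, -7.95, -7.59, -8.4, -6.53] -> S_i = Random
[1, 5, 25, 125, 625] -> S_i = 1*5^i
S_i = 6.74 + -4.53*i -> [6.74, 2.21, -2.32, -6.85, -11.38]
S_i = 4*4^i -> [4, 16, 64, 256, 1024]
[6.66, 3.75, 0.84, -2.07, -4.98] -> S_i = 6.66 + -2.91*i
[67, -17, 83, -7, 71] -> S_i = Random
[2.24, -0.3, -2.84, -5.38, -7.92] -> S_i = 2.24 + -2.54*i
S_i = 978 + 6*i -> [978, 984, 990, 996, 1002]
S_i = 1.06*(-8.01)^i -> [1.06, -8.49, 68.01, -544.76, 4363.51]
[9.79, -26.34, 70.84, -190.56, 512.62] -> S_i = 9.79*(-2.69)^i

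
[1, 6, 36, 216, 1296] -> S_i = 1*6^i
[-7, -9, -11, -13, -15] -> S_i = -7 + -2*i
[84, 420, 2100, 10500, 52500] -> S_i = 84*5^i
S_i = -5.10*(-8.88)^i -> [-5.1, 45.29, -402.16, 3571.16, -31711.88]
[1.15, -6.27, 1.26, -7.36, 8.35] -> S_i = Random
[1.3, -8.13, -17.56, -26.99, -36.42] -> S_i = 1.30 + -9.43*i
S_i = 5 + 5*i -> [5, 10, 15, 20, 25]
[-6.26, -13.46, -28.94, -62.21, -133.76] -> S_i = -6.26*2.15^i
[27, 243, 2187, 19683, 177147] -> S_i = 27*9^i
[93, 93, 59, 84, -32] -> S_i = Random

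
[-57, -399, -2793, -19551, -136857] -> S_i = -57*7^i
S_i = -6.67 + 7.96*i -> [-6.67, 1.29, 9.25, 17.21, 25.17]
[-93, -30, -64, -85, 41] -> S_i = Random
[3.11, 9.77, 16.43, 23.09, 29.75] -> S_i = 3.11 + 6.66*i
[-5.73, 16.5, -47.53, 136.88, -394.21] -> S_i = -5.73*(-2.88)^i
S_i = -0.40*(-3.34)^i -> [-0.4, 1.34, -4.46, 14.9, -49.78]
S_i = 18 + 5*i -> [18, 23, 28, 33, 38]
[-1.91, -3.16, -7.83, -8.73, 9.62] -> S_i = Random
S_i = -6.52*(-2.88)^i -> [-6.52, 18.78, -54.08, 155.75, -448.56]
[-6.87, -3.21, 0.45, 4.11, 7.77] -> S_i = -6.87 + 3.66*i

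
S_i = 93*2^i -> [93, 186, 372, 744, 1488]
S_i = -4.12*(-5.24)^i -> [-4.12, 21.59, -113.13, 592.78, -3106.15]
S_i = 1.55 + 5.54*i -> [1.55, 7.09, 12.63, 18.17, 23.71]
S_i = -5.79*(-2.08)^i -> [-5.79, 12.04, -25.05, 52.1, -108.38]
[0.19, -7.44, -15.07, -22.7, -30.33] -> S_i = 0.19 + -7.63*i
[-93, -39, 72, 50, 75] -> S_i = Random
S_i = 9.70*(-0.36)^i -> [9.7, -3.49, 1.26, -0.45, 0.16]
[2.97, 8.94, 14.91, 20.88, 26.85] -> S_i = 2.97 + 5.97*i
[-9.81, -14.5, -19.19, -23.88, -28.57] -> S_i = -9.81 + -4.69*i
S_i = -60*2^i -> [-60, -120, -240, -480, -960]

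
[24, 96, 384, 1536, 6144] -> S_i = 24*4^i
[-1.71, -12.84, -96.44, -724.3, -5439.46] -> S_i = -1.71*7.51^i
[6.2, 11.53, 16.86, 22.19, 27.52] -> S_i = 6.20 + 5.33*i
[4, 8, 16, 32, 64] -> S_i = 4*2^i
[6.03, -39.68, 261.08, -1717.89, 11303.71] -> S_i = 6.03*(-6.58)^i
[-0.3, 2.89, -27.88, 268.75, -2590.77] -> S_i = -0.30*(-9.64)^i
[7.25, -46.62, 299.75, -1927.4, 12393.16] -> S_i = 7.25*(-6.43)^i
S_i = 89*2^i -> [89, 178, 356, 712, 1424]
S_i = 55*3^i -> [55, 165, 495, 1485, 4455]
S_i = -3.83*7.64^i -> [-3.83, -29.26, -223.56, -1707.96, -13048.85]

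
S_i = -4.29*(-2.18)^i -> [-4.29, 9.35, -20.39, 44.45, -96.89]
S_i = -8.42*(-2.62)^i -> [-8.42, 22.06, -57.8, 151.43, -396.75]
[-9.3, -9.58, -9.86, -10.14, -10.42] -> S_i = -9.30 + -0.28*i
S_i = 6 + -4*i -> [6, 2, -2, -6, -10]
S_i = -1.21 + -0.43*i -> [-1.21, -1.64, -2.07, -2.5, -2.93]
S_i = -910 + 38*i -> [-910, -872, -834, -796, -758]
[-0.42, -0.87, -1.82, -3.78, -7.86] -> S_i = -0.42*2.08^i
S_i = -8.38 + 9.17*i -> [-8.38, 0.79, 9.96, 19.13, 28.3]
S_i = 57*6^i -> [57, 342, 2052, 12312, 73872]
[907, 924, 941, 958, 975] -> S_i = 907 + 17*i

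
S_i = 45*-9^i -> [45, -405, 3645, -32805, 295245]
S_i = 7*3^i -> [7, 21, 63, 189, 567]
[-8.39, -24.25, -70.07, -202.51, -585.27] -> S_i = -8.39*2.89^i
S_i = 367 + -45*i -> [367, 322, 277, 232, 187]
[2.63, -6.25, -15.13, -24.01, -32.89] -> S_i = 2.63 + -8.88*i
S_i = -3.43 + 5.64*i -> [-3.43, 2.21, 7.85, 13.49, 19.13]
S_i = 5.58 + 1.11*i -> [5.58, 6.69, 7.8, 8.91, 10.02]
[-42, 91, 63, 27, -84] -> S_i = Random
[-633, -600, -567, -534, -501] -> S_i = -633 + 33*i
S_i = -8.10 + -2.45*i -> [-8.1, -10.55, -13.0, -15.45, -17.9]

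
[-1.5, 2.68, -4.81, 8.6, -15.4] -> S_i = -1.50*(-1.79)^i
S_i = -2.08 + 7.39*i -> [-2.08, 5.31, 12.7, 20.09, 27.48]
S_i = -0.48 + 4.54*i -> [-0.48, 4.06, 8.6, 13.14, 17.68]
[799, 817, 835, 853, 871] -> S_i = 799 + 18*i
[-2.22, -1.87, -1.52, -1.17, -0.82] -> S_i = -2.22 + 0.35*i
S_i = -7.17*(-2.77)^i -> [-7.17, 19.86, -55.01, 152.39, -422.12]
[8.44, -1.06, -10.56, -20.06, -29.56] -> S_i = 8.44 + -9.50*i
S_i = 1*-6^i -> [1, -6, 36, -216, 1296]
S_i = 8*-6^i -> [8, -48, 288, -1728, 10368]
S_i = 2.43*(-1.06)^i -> [2.43, -2.58, 2.73, -2.89, 3.07]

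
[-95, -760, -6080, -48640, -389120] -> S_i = -95*8^i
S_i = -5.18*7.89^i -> [-5.18, -40.87, -322.47, -2544.26, -20074.18]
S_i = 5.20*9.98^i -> [5.2, 51.9, 517.92, 5168.86, 51585.25]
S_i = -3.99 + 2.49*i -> [-3.99, -1.5, 0.99, 3.48, 5.97]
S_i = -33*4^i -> [-33, -132, -528, -2112, -8448]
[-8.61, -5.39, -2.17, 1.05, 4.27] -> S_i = -8.61 + 3.22*i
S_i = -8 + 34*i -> [-8, 26, 60, 94, 128]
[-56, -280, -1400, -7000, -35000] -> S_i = -56*5^i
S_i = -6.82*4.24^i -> [-6.82, -28.92, -122.61, -519.85, -2204.18]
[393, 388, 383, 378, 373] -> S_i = 393 + -5*i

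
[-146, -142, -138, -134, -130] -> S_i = -146 + 4*i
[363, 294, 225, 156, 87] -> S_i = 363 + -69*i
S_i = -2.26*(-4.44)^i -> [-2.26, 10.03, -44.55, 197.81, -878.29]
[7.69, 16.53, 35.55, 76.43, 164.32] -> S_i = 7.69*2.15^i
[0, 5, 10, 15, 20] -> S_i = 0 + 5*i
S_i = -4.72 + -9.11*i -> [-4.72, -13.83, -22.94, -32.05, -41.16]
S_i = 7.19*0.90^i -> [7.19, 6.47, 5.82, 5.24, 4.72]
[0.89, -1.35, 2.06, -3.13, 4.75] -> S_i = 0.89*(-1.52)^i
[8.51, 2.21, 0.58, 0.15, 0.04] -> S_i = 8.51*0.26^i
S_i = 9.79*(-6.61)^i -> [9.79, -64.71, 427.75, -2827.4, 18689.11]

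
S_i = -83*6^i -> [-83, -498, -2988, -17928, -107568]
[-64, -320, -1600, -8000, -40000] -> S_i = -64*5^i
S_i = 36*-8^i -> [36, -288, 2304, -18432, 147456]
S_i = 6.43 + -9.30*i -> [6.43, -2.87, -12.17, -21.47, -30.77]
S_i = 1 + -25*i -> [1, -24, -49, -74, -99]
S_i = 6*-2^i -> [6, -12, 24, -48, 96]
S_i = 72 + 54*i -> [72, 126, 180, 234, 288]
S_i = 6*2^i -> [6, 12, 24, 48, 96]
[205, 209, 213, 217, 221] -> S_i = 205 + 4*i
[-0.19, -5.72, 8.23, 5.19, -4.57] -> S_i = Random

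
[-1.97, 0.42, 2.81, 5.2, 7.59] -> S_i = -1.97 + 2.39*i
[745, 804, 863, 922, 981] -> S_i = 745 + 59*i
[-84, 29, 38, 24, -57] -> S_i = Random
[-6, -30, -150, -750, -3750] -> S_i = -6*5^i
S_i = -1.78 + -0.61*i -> [-1.78, -2.39, -3.0, -3.61, -4.22]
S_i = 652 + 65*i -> [652, 717, 782, 847, 912]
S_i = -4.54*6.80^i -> [-4.54, -30.87, -209.93, -1427.52, -9707.14]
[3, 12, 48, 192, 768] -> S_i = 3*4^i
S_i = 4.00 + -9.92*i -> [4.0, -5.92, -15.84, -25.76, -35.68]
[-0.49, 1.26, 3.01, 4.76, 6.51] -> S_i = -0.49 + 1.75*i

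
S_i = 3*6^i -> [3, 18, 108, 648, 3888]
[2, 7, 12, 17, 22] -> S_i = 2 + 5*i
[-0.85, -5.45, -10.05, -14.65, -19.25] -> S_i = -0.85 + -4.60*i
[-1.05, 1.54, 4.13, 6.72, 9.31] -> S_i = -1.05 + 2.59*i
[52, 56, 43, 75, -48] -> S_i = Random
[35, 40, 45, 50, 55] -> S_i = 35 + 5*i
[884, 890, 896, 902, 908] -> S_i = 884 + 6*i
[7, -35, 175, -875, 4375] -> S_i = 7*-5^i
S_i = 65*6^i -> [65, 390, 2340, 14040, 84240]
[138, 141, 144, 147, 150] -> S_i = 138 + 3*i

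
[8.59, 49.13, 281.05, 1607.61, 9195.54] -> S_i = 8.59*5.72^i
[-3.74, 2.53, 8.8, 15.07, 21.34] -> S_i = -3.74 + 6.27*i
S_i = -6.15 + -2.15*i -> [-6.15, -8.3, -10.45, -12.6, -14.75]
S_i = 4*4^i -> [4, 16, 64, 256, 1024]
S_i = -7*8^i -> [-7, -56, -448, -3584, -28672]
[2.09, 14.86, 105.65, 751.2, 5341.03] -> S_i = 2.09*7.11^i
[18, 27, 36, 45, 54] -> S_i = 18 + 9*i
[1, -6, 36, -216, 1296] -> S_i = 1*-6^i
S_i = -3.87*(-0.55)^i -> [-3.87, 2.13, -1.17, 0.64, -0.35]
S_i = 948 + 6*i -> [948, 954, 960, 966, 972]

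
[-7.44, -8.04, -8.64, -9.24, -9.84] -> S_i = -7.44 + -0.60*i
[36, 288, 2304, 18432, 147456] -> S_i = 36*8^i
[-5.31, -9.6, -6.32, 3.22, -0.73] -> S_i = Random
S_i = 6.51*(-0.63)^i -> [6.51, -4.1, 2.58, -1.63, 1.03]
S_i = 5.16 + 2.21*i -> [5.16, 7.37, 9.58, 11.79, 14.0]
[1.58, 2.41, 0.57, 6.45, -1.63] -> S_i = Random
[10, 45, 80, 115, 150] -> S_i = 10 + 35*i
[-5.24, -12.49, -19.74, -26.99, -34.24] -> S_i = -5.24 + -7.25*i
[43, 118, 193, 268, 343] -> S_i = 43 + 75*i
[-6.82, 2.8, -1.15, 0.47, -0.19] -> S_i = -6.82*(-0.41)^i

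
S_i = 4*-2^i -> [4, -8, 16, -32, 64]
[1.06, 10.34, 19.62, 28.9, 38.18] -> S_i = 1.06 + 9.28*i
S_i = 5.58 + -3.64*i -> [5.58, 1.94, -1.7, -5.34, -8.98]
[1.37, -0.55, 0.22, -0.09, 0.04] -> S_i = 1.37*(-0.40)^i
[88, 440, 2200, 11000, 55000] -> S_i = 88*5^i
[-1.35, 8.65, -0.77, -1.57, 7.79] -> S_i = Random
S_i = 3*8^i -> [3, 24, 192, 1536, 12288]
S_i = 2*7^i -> [2, 14, 98, 686, 4802]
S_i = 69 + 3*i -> [69, 72, 75, 78, 81]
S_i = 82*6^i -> [82, 492, 2952, 17712, 106272]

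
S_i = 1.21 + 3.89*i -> [1.21, 5.1, 8.99, 12.88, 16.77]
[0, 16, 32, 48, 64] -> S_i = 0 + 16*i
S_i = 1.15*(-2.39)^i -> [1.15, -2.75, 6.57, -15.7, 37.52]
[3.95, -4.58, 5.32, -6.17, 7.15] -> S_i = 3.95*(-1.16)^i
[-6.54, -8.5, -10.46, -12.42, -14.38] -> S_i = -6.54 + -1.96*i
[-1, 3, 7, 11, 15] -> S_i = -1 + 4*i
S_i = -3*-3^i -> [-3, 9, -27, 81, -243]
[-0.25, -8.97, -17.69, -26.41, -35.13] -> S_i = -0.25 + -8.72*i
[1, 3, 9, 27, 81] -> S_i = 1*3^i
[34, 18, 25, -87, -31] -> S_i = Random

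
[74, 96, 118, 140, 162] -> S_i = 74 + 22*i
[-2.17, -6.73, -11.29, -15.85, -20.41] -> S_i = -2.17 + -4.56*i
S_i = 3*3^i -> [3, 9, 27, 81, 243]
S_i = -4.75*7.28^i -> [-4.75, -34.58, -251.74, -1832.68, -13341.94]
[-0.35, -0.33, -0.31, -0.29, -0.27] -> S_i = -0.35*0.94^i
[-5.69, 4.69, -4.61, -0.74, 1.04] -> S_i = Random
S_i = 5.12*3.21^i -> [5.12, 16.44, 52.76, 169.35, 543.61]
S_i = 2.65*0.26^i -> [2.65, 0.69, 0.18, 0.05, 0.01]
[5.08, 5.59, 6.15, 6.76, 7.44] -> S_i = 5.08*1.10^i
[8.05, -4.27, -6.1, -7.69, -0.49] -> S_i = Random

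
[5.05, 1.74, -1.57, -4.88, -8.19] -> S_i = 5.05 + -3.31*i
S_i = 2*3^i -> [2, 6, 18, 54, 162]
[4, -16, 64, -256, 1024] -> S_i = 4*-4^i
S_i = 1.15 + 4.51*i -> [1.15, 5.66, 10.17, 14.68, 19.19]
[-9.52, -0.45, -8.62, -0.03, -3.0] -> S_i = Random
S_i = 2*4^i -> [2, 8, 32, 128, 512]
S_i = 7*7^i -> [7, 49, 343, 2401, 16807]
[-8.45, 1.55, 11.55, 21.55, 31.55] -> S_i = -8.45 + 10.00*i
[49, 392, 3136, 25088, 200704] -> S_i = 49*8^i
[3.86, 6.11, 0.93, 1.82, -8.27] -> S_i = Random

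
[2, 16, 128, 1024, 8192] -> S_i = 2*8^i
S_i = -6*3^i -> [-6, -18, -54, -162, -486]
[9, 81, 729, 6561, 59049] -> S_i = 9*9^i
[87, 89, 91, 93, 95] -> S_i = 87 + 2*i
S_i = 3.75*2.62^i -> [3.75, 9.83, 25.74, 67.44, 176.7]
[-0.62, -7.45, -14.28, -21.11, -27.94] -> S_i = -0.62 + -6.83*i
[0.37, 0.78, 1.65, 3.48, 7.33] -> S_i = 0.37*2.11^i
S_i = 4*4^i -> [4, 16, 64, 256, 1024]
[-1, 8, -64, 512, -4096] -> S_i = -1*-8^i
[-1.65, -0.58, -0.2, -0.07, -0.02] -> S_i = -1.65*0.35^i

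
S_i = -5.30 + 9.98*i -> [-5.3, 4.68, 14.66, 24.64, 34.62]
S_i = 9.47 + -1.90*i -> [9.47, 7.57, 5.67, 3.77, 1.87]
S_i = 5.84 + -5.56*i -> [5.84, 0.28, -5.28, -10.84, -16.4]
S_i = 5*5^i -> [5, 25, 125, 625, 3125]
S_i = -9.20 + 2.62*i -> [-9.2, -6.58, -3.96, -1.34, 1.28]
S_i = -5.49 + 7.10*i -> [-5.49, 1.61, 8.71, 15.81, 22.91]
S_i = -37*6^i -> [-37, -222, -1332, -7992, -47952]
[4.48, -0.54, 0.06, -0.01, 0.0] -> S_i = 4.48*(-0.12)^i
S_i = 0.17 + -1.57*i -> [0.17, -1.4, -2.97, -4.54, -6.11]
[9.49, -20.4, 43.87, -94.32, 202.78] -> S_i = 9.49*(-2.15)^i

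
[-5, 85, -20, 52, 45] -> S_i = Random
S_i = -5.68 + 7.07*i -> [-5.68, 1.39, 8.46, 15.53, 22.6]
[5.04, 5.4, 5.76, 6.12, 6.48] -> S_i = 5.04 + 0.36*i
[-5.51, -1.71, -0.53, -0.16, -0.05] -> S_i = -5.51*0.31^i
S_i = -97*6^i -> [-97, -582, -3492, -20952, -125712]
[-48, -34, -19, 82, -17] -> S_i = Random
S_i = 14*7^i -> [14, 98, 686, 4802, 33614]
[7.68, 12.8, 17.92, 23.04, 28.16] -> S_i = 7.68 + 5.12*i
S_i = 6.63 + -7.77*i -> [6.63, -1.14, -8.91, -16.68, -24.45]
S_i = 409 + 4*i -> [409, 413, 417, 421, 425]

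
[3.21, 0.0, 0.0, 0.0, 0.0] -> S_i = 3.21*0.00^i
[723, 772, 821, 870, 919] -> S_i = 723 + 49*i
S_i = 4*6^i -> [4, 24, 144, 864, 5184]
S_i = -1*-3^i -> [-1, 3, -9, 27, -81]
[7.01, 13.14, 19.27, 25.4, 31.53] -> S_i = 7.01 + 6.13*i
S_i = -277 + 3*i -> [-277, -274, -271, -268, -265]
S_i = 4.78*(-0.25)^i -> [4.78, -1.2, 0.3, -0.07, 0.02]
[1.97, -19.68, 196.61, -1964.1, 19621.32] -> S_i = 1.97*(-9.99)^i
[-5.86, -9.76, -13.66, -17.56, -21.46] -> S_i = -5.86 + -3.90*i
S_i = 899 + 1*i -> [899, 900, 901, 902, 903]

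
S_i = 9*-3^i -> [9, -27, 81, -243, 729]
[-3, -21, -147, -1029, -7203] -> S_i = -3*7^i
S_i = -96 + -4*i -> [-96, -100, -104, -108, -112]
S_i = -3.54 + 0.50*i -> [-3.54, -3.04, -2.54, -2.04, -1.54]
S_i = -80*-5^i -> [-80, 400, -2000, 10000, -50000]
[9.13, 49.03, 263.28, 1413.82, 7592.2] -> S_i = 9.13*5.37^i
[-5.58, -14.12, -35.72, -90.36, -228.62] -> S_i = -5.58*2.53^i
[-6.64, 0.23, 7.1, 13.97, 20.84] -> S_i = -6.64 + 6.87*i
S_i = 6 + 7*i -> [6, 13, 20, 27, 34]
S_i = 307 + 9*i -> [307, 316, 325, 334, 343]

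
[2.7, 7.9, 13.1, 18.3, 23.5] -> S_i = 2.70 + 5.20*i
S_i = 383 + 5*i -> [383, 388, 393, 398, 403]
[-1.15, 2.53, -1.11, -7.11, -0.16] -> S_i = Random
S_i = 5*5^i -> [5, 25, 125, 625, 3125]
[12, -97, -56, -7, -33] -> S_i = Random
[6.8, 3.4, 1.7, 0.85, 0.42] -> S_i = 6.80*0.50^i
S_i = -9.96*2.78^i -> [-9.96, -27.69, -76.97, -213.99, -594.89]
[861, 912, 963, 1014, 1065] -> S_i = 861 + 51*i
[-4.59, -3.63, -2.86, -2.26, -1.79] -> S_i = -4.59*0.79^i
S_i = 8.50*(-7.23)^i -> [8.5, -61.46, 444.32, -3212.43, 23225.88]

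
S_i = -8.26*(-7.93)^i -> [-8.26, 65.5, -519.43, 4119.07, -32664.26]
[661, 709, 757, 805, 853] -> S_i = 661 + 48*i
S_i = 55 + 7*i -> [55, 62, 69, 76, 83]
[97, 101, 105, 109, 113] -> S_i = 97 + 4*i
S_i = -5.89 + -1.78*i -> [-5.89, -7.67, -9.45, -11.23, -13.01]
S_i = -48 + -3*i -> [-48, -51, -54, -57, -60]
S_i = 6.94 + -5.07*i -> [6.94, 1.87, -3.2, -8.27, -13.34]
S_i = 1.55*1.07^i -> [1.55, 1.66, 1.77, 1.9, 2.03]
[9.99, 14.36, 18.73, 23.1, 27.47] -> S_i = 9.99 + 4.37*i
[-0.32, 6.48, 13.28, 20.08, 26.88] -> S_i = -0.32 + 6.80*i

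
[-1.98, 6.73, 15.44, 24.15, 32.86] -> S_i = -1.98 + 8.71*i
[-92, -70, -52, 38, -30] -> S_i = Random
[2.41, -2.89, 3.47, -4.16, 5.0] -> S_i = 2.41*(-1.20)^i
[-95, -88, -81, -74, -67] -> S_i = -95 + 7*i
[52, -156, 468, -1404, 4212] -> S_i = 52*-3^i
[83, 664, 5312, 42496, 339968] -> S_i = 83*8^i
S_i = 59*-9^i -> [59, -531, 4779, -43011, 387099]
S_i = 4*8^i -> [4, 32, 256, 2048, 16384]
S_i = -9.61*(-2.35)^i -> [-9.61, 22.58, -53.07, 124.72, -293.09]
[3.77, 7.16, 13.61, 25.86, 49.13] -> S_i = 3.77*1.90^i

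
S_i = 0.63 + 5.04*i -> [0.63, 5.67, 10.71, 15.75, 20.79]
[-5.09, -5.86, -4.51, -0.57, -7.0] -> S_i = Random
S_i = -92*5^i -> [-92, -460, -2300, -11500, -57500]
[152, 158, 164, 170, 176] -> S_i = 152 + 6*i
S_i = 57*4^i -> [57, 228, 912, 3648, 14592]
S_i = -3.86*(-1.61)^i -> [-3.86, 6.21, -10.01, 16.11, -25.94]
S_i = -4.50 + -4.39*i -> [-4.5, -8.89, -13.28, -17.67, -22.06]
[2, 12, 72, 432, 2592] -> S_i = 2*6^i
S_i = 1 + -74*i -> [1, -73, -147, -221, -295]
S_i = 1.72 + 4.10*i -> [1.72, 5.82, 9.92, 14.02, 18.12]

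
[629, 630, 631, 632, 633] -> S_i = 629 + 1*i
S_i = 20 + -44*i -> [20, -24, -68, -112, -156]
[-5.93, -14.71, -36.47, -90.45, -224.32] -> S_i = -5.93*2.48^i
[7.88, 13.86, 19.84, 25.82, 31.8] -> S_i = 7.88 + 5.98*i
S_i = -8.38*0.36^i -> [-8.38, -3.02, -1.09, -0.39, -0.14]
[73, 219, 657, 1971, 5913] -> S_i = 73*3^i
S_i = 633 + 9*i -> [633, 642, 651, 660, 669]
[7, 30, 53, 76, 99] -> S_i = 7 + 23*i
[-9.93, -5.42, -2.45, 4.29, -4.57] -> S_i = Random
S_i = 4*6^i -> [4, 24, 144, 864, 5184]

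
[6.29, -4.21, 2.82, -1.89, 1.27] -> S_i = 6.29*(-0.67)^i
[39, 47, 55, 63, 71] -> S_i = 39 + 8*i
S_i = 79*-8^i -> [79, -632, 5056, -40448, 323584]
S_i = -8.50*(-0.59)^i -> [-8.5, 5.01, -2.96, 1.75, -1.03]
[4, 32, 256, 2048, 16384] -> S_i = 4*8^i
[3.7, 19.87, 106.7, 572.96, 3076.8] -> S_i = 3.70*5.37^i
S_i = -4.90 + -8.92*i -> [-4.9, -13.82, -22.74, -31.66, -40.58]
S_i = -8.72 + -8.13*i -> [-8.72, -16.85, -24.98, -33.11, -41.24]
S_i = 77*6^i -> [77, 462, 2772, 16632, 99792]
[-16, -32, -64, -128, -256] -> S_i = -16*2^i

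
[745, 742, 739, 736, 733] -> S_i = 745 + -3*i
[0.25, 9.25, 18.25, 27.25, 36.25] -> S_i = 0.25 + 9.00*i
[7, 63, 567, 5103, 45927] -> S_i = 7*9^i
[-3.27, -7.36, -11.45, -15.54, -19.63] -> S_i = -3.27 + -4.09*i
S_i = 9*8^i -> [9, 72, 576, 4608, 36864]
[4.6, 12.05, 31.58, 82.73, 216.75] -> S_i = 4.60*2.62^i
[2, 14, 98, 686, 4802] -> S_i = 2*7^i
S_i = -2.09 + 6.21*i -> [-2.09, 4.12, 10.33, 16.54, 22.75]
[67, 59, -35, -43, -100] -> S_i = Random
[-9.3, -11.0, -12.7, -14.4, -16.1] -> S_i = -9.30 + -1.70*i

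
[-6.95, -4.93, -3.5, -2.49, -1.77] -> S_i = -6.95*0.71^i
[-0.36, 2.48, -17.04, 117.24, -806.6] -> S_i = -0.36*(-6.88)^i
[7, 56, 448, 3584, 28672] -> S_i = 7*8^i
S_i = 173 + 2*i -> [173, 175, 177, 179, 181]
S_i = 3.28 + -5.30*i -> [3.28, -2.02, -7.32, -12.62, -17.92]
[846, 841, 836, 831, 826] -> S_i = 846 + -5*i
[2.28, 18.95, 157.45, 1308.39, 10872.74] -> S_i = 2.28*8.31^i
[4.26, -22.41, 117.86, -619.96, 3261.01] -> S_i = 4.26*(-5.26)^i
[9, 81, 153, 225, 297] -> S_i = 9 + 72*i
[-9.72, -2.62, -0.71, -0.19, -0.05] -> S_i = -9.72*0.27^i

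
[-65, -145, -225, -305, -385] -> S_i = -65 + -80*i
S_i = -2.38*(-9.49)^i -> [-2.38, 22.59, -214.34, 2034.12, -19303.76]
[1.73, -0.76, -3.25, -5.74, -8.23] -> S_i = 1.73 + -2.49*i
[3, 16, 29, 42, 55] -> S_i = 3 + 13*i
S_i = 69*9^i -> [69, 621, 5589, 50301, 452709]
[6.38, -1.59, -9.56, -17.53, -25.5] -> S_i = 6.38 + -7.97*i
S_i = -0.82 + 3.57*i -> [-0.82, 2.75, 6.32, 9.89, 13.46]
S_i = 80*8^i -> [80, 640, 5120, 40960, 327680]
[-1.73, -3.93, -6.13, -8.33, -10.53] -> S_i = -1.73 + -2.20*i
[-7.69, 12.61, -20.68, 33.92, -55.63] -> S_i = -7.69*(-1.64)^i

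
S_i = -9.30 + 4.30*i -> [-9.3, -5.0, -0.7, 3.6, 7.9]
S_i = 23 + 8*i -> [23, 31, 39, 47, 55]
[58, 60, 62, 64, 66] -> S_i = 58 + 2*i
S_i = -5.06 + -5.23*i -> [-5.06, -10.29, -15.52, -20.75, -25.98]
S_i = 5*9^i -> [5, 45, 405, 3645, 32805]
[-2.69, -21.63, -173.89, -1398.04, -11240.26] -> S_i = -2.69*8.04^i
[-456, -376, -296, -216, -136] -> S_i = -456 + 80*i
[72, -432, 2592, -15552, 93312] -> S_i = 72*-6^i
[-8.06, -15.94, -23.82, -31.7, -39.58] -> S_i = -8.06 + -7.88*i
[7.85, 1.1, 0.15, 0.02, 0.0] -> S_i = 7.85*0.14^i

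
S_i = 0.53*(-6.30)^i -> [0.53, -3.34, 21.04, -132.52, 834.91]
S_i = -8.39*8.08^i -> [-8.39, -67.79, -547.75, -4425.84, -35760.81]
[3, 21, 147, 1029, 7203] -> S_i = 3*7^i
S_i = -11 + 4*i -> [-11, -7, -3, 1, 5]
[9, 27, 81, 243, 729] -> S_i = 9*3^i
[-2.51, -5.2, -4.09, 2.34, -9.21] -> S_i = Random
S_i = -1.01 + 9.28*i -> [-1.01, 8.27, 17.55, 26.83, 36.11]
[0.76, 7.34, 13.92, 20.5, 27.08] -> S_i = 0.76 + 6.58*i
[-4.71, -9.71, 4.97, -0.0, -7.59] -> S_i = Random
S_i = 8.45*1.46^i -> [8.45, 12.34, 18.01, 26.3, 38.39]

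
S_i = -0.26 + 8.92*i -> [-0.26, 8.66, 17.58, 26.5, 35.42]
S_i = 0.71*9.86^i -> [0.71, 7.0, 69.03, 680.6, 6710.67]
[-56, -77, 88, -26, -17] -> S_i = Random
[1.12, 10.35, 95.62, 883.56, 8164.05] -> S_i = 1.12*9.24^i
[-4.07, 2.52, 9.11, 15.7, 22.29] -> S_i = -4.07 + 6.59*i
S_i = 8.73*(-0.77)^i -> [8.73, -6.72, 5.18, -3.99, 3.07]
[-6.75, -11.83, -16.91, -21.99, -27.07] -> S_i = -6.75 + -5.08*i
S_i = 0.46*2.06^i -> [0.46, 0.95, 1.95, 4.02, 8.28]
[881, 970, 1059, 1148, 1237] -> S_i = 881 + 89*i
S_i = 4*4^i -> [4, 16, 64, 256, 1024]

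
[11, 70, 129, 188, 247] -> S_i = 11 + 59*i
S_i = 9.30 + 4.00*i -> [9.3, 13.3, 17.3, 21.3, 25.3]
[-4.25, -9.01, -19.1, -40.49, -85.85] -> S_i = -4.25*2.12^i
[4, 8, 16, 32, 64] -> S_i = 4*2^i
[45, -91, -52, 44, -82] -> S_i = Random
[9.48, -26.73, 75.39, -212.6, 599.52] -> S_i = 9.48*(-2.82)^i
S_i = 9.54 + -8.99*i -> [9.54, 0.55, -8.44, -17.43, -26.42]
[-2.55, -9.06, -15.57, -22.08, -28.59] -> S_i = -2.55 + -6.51*i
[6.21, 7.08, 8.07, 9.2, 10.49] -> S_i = 6.21*1.14^i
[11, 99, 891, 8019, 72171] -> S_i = 11*9^i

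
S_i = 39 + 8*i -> [39, 47, 55, 63, 71]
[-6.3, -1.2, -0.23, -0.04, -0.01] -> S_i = -6.30*0.19^i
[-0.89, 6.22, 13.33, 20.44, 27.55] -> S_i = -0.89 + 7.11*i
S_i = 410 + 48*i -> [410, 458, 506, 554, 602]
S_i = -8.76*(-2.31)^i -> [-8.76, 20.24, -46.74, 107.98, -249.43]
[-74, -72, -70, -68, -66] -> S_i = -74 + 2*i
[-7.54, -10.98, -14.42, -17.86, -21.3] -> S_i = -7.54 + -3.44*i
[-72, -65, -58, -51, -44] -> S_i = -72 + 7*i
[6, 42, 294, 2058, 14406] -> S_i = 6*7^i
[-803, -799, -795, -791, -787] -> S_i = -803 + 4*i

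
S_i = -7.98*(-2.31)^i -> [-7.98, 18.43, -42.58, 98.36, -227.22]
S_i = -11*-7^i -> [-11, 77, -539, 3773, -26411]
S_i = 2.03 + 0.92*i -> [2.03, 2.95, 3.87, 4.79, 5.71]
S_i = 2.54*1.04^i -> [2.54, 2.64, 2.75, 2.86, 2.97]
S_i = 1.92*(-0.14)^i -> [1.92, -0.27, 0.04, -0.01, 0.0]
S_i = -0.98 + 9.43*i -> [-0.98, 8.45, 17.88, 27.31, 36.74]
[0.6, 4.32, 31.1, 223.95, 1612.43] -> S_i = 0.60*7.20^i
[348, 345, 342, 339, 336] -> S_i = 348 + -3*i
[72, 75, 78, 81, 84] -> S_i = 72 + 3*i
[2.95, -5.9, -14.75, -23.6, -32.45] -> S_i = 2.95 + -8.85*i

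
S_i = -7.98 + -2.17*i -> [-7.98, -10.15, -12.32, -14.49, -16.66]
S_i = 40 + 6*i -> [40, 46, 52, 58, 64]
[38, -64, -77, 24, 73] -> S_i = Random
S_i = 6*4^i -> [6, 24, 96, 384, 1536]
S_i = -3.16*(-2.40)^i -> [-3.16, 7.58, -18.2, 43.68, -104.84]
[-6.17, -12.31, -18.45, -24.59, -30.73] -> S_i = -6.17 + -6.14*i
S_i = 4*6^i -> [4, 24, 144, 864, 5184]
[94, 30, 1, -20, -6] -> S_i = Random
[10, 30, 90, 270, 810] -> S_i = 10*3^i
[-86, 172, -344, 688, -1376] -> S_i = -86*-2^i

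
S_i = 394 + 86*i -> [394, 480, 566, 652, 738]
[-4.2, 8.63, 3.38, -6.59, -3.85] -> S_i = Random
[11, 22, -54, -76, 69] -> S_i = Random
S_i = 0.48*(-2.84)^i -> [0.48, -1.36, 3.87, -11.0, 31.23]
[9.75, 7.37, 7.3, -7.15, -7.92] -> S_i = Random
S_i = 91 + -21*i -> [91, 70, 49, 28, 7]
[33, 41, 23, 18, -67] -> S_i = Random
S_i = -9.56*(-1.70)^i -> [-9.56, 16.25, -27.63, 46.97, -79.85]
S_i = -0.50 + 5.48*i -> [-0.5, 4.98, 10.46, 15.94, 21.42]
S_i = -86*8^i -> [-86, -688, -5504, -44032, -352256]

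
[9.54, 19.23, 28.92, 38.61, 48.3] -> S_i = 9.54 + 9.69*i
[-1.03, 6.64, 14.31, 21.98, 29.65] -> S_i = -1.03 + 7.67*i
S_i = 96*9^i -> [96, 864, 7776, 69984, 629856]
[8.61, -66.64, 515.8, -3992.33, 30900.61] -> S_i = 8.61*(-7.74)^i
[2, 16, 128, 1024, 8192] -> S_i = 2*8^i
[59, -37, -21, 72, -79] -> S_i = Random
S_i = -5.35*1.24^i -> [-5.35, -6.63, -8.23, -10.2, -12.65]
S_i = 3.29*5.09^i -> [3.29, 16.75, 85.24, 433.86, 2208.35]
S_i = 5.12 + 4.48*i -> [5.12, 9.6, 14.08, 18.56, 23.04]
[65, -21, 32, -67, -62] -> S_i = Random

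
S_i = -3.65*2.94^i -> [-3.65, -10.73, -31.55, -92.75, -272.7]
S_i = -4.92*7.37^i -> [-4.92, -36.26, -267.24, -1969.55, -14515.6]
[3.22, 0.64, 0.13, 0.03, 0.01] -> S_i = 3.22*0.20^i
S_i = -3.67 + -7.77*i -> [-3.67, -11.44, -19.21, -26.98, -34.75]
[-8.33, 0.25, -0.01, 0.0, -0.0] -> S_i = -8.33*(-0.03)^i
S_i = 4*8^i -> [4, 32, 256, 2048, 16384]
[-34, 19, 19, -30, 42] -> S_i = Random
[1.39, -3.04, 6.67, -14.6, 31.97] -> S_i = 1.39*(-2.19)^i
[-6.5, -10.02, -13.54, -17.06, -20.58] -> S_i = -6.50 + -3.52*i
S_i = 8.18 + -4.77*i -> [8.18, 3.41, -1.36, -6.13, -10.9]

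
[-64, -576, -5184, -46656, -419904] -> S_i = -64*9^i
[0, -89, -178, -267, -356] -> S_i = 0 + -89*i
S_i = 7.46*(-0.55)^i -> [7.46, -4.1, 2.26, -1.24, 0.68]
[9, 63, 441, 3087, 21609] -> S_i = 9*7^i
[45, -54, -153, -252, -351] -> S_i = 45 + -99*i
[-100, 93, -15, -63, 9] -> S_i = Random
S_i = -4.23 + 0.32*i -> [-4.23, -3.91, -3.59, -3.27, -2.95]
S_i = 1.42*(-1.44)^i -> [1.42, -2.04, 2.94, -4.24, 6.11]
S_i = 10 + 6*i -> [10, 16, 22, 28, 34]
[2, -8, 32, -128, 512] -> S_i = 2*-4^i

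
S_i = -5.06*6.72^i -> [-5.06, -34.0, -228.5, -1535.53, -10318.76]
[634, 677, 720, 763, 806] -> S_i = 634 + 43*i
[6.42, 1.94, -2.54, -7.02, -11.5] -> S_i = 6.42 + -4.48*i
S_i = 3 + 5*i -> [3, 8, 13, 18, 23]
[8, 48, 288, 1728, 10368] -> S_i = 8*6^i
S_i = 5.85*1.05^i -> [5.85, 6.14, 6.45, 6.77, 7.11]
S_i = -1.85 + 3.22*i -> [-1.85, 1.37, 4.59, 7.81, 11.03]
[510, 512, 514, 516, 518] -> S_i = 510 + 2*i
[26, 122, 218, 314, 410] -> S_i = 26 + 96*i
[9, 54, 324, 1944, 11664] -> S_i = 9*6^i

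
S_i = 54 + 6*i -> [54, 60, 66, 72, 78]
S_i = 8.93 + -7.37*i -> [8.93, 1.56, -5.81, -13.18, -20.55]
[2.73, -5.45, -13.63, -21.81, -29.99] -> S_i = 2.73 + -8.18*i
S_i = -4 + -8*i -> [-4, -12, -20, -28, -36]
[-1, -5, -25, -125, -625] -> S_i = -1*5^i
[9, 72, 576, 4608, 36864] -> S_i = 9*8^i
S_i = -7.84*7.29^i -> [-7.84, -57.15, -416.65, -3037.38, -22142.48]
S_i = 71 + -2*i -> [71, 69, 67, 65, 63]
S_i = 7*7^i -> [7, 49, 343, 2401, 16807]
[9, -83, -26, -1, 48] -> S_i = Random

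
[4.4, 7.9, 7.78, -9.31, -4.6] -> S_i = Random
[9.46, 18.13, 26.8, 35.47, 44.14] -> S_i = 9.46 + 8.67*i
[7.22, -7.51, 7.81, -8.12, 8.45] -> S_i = 7.22*(-1.04)^i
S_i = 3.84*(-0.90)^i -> [3.84, -3.46, 3.11, -2.8, 2.52]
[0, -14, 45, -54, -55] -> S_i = Random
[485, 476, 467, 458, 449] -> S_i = 485 + -9*i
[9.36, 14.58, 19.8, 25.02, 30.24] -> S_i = 9.36 + 5.22*i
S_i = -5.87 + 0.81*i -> [-5.87, -5.06, -4.25, -3.44, -2.63]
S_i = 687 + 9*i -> [687, 696, 705, 714, 723]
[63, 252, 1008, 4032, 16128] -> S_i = 63*4^i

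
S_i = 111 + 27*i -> [111, 138, 165, 192, 219]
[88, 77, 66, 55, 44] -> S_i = 88 + -11*i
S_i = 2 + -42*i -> [2, -40, -82, -124, -166]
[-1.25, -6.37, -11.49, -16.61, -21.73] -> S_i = -1.25 + -5.12*i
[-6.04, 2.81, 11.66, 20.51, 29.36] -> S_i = -6.04 + 8.85*i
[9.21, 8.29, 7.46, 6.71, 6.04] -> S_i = 9.21*0.90^i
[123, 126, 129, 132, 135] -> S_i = 123 + 3*i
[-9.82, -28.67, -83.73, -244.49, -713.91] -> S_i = -9.82*2.92^i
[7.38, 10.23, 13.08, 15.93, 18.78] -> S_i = 7.38 + 2.85*i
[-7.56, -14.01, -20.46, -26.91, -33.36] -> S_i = -7.56 + -6.45*i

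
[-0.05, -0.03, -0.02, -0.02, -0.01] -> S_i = -0.05*0.68^i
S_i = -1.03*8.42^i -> [-1.03, -8.67, -73.02, -614.86, -5177.09]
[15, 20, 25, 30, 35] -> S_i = 15 + 5*i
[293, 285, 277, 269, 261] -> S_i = 293 + -8*i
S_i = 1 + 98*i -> [1, 99, 197, 295, 393]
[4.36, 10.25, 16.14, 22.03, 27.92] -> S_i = 4.36 + 5.89*i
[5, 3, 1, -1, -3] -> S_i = 5 + -2*i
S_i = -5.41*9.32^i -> [-5.41, -50.42, -469.93, -4379.71, -40818.86]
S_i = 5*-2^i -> [5, -10, 20, -40, 80]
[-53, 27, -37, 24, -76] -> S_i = Random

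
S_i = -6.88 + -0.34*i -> [-6.88, -7.22, -7.56, -7.9, -8.24]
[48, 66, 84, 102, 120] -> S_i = 48 + 18*i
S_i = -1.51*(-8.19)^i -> [-1.51, 12.37, -101.28, 829.52, -6793.8]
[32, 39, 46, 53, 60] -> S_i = 32 + 7*i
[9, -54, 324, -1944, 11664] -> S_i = 9*-6^i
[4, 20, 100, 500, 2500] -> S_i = 4*5^i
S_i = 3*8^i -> [3, 24, 192, 1536, 12288]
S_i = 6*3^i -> [6, 18, 54, 162, 486]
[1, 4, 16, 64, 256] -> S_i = 1*4^i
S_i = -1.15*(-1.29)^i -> [-1.15, 1.48, -1.91, 2.47, -3.18]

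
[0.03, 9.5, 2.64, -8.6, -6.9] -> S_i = Random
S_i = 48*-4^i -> [48, -192, 768, -3072, 12288]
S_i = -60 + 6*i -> [-60, -54, -48, -42, -36]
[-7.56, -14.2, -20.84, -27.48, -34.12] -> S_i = -7.56 + -6.64*i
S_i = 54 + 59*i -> [54, 113, 172, 231, 290]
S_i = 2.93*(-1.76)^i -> [2.93, -5.16, 9.08, -15.97, 28.11]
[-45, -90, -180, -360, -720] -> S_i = -45*2^i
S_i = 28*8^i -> [28, 224, 1792, 14336, 114688]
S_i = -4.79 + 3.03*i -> [-4.79, -1.76, 1.27, 4.3, 7.33]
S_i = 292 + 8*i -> [292, 300, 308, 316, 324]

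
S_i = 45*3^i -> [45, 135, 405, 1215, 3645]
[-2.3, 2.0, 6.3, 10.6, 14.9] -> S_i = -2.30 + 4.30*i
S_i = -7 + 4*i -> [-7, -3, 1, 5, 9]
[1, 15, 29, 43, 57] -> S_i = 1 + 14*i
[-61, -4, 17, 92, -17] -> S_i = Random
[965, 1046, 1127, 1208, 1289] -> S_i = 965 + 81*i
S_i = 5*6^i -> [5, 30, 180, 1080, 6480]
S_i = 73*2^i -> [73, 146, 292, 584, 1168]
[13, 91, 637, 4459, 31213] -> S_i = 13*7^i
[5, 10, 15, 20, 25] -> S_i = 5 + 5*i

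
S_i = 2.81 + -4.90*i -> [2.81, -2.09, -6.99, -11.89, -16.79]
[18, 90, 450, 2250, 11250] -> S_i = 18*5^i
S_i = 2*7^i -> [2, 14, 98, 686, 4802]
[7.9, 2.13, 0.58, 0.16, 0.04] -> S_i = 7.90*0.27^i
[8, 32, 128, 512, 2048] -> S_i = 8*4^i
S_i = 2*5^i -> [2, 10, 50, 250, 1250]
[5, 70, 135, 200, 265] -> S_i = 5 + 65*i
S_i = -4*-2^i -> [-4, 8, -16, 32, -64]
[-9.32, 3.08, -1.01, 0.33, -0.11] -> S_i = -9.32*(-0.33)^i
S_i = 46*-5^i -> [46, -230, 1150, -5750, 28750]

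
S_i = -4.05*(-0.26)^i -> [-4.05, 1.05, -0.27, 0.07, -0.02]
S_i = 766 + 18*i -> [766, 784, 802, 820, 838]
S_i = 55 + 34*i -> [55, 89, 123, 157, 191]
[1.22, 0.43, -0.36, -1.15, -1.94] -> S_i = 1.22 + -0.79*i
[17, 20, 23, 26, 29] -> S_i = 17 + 3*i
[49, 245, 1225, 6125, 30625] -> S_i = 49*5^i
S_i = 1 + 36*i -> [1, 37, 73, 109, 145]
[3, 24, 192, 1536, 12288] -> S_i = 3*8^i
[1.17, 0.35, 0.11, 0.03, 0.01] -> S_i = 1.17*0.30^i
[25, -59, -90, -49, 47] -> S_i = Random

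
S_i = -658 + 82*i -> [-658, -576, -494, -412, -330]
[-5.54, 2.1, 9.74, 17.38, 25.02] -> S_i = -5.54 + 7.64*i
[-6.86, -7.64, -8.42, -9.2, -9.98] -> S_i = -6.86 + -0.78*i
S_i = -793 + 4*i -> [-793, -789, -785, -781, -777]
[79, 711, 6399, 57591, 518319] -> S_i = 79*9^i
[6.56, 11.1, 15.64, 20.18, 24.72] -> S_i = 6.56 + 4.54*i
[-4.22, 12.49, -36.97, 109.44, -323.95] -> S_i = -4.22*(-2.96)^i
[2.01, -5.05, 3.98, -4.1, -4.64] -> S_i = Random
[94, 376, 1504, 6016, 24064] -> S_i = 94*4^i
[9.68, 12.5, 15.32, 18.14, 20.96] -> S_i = 9.68 + 2.82*i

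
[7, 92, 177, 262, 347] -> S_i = 7 + 85*i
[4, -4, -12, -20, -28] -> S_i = 4 + -8*i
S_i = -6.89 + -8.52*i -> [-6.89, -15.41, -23.93, -32.45, -40.97]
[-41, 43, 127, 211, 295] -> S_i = -41 + 84*i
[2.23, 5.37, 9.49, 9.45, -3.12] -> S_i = Random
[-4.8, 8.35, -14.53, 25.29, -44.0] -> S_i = -4.80*(-1.74)^i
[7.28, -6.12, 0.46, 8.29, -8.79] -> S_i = Random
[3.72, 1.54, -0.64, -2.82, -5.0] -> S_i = 3.72 + -2.18*i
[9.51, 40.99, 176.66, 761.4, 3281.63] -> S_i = 9.51*4.31^i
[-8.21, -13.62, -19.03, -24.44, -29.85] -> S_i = -8.21 + -5.41*i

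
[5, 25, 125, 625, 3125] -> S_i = 5*5^i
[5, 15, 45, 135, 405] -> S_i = 5*3^i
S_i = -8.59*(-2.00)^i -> [-8.59, 17.18, -34.36, 68.72, -137.44]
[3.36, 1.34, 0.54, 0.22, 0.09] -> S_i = 3.36*0.40^i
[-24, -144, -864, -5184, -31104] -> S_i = -24*6^i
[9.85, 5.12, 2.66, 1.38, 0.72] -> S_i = 9.85*0.52^i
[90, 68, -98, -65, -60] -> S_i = Random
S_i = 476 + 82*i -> [476, 558, 640, 722, 804]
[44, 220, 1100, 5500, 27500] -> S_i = 44*5^i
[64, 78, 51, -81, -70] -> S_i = Random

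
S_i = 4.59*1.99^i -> [4.59, 9.13, 18.18, 36.17, 71.98]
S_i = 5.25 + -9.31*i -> [5.25, -4.06, -13.37, -22.68, -31.99]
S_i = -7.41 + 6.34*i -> [-7.41, -1.07, 5.27, 11.61, 17.95]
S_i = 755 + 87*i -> [755, 842, 929, 1016, 1103]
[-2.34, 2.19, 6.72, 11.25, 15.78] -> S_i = -2.34 + 4.53*i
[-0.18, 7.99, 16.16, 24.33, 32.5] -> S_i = -0.18 + 8.17*i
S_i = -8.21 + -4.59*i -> [-8.21, -12.8, -17.39, -21.98, -26.57]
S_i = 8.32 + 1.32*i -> [8.32, 9.64, 10.96, 12.28, 13.6]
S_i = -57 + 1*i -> [-57, -56, -55, -54, -53]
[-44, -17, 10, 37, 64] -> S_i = -44 + 27*i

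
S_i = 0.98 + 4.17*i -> [0.98, 5.15, 9.32, 13.49, 17.66]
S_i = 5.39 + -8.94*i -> [5.39, -3.55, -12.49, -21.43, -30.37]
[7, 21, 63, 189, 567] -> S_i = 7*3^i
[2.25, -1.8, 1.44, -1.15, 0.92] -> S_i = 2.25*(-0.80)^i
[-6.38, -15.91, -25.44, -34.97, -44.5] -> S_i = -6.38 + -9.53*i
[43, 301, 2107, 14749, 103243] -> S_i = 43*7^i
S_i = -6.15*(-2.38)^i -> [-6.15, 14.64, -34.84, 82.91, -197.33]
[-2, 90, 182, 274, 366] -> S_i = -2 + 92*i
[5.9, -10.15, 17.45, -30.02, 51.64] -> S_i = 5.90*(-1.72)^i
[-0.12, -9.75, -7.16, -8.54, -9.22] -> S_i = Random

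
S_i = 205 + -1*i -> [205, 204, 203, 202, 201]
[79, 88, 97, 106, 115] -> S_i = 79 + 9*i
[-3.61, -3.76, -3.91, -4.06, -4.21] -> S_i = -3.61 + -0.15*i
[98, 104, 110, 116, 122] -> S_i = 98 + 6*i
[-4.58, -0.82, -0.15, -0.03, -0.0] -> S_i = -4.58*0.18^i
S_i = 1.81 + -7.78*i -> [1.81, -5.97, -13.75, -21.53, -29.31]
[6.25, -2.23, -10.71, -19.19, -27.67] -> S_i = 6.25 + -8.48*i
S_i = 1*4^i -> [1, 4, 16, 64, 256]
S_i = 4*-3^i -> [4, -12, 36, -108, 324]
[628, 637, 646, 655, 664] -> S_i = 628 + 9*i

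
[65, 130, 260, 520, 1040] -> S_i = 65*2^i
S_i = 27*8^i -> [27, 216, 1728, 13824, 110592]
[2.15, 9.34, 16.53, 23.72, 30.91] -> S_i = 2.15 + 7.19*i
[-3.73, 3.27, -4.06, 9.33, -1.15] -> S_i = Random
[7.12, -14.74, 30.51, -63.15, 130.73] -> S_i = 7.12*(-2.07)^i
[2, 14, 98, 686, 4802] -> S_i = 2*7^i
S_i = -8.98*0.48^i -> [-8.98, -4.31, -2.07, -0.99, -0.48]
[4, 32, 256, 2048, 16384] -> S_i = 4*8^i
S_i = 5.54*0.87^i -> [5.54, 4.82, 4.19, 3.65, 3.17]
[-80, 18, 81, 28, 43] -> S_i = Random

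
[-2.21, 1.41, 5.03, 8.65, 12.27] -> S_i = -2.21 + 3.62*i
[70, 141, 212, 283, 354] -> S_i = 70 + 71*i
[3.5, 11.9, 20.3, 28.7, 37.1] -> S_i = 3.50 + 8.40*i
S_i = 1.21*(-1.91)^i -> [1.21, -2.31, 4.41, -8.43, 16.1]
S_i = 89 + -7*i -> [89, 82, 75, 68, 61]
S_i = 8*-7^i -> [8, -56, 392, -2744, 19208]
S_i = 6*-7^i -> [6, -42, 294, -2058, 14406]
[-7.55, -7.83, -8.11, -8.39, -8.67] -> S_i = -7.55 + -0.28*i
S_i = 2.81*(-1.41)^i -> [2.81, -3.96, 5.59, -7.88, 11.11]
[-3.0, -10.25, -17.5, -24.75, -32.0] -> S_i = -3.00 + -7.25*i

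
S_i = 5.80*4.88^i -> [5.8, 28.3, 138.12, 674.04, 3289.33]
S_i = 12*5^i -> [12, 60, 300, 1500, 7500]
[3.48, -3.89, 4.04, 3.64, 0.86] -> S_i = Random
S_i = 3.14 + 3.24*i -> [3.14, 6.38, 9.62, 12.86, 16.1]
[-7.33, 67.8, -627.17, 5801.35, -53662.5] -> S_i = -7.33*(-9.25)^i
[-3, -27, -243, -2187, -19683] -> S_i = -3*9^i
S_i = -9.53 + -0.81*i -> [-9.53, -10.34, -11.15, -11.96, -12.77]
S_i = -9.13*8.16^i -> [-9.13, -74.5, -607.93, -4960.68, -40479.15]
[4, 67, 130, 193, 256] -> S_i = 4 + 63*i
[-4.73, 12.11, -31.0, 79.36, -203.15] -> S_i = -4.73*(-2.56)^i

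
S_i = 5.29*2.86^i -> [5.29, 15.13, 43.27, 123.75, 353.93]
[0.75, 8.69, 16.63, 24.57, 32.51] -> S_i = 0.75 + 7.94*i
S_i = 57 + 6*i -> [57, 63, 69, 75, 81]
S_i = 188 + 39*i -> [188, 227, 266, 305, 344]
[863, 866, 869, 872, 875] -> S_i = 863 + 3*i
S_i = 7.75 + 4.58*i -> [7.75, 12.33, 16.91, 21.49, 26.07]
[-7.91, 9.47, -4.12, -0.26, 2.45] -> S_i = Random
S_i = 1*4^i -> [1, 4, 16, 64, 256]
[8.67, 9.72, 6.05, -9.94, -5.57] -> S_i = Random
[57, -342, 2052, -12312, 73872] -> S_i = 57*-6^i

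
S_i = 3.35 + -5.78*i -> [3.35, -2.43, -8.21, -13.99, -19.77]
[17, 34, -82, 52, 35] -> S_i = Random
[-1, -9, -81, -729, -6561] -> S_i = -1*9^i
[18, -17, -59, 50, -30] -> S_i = Random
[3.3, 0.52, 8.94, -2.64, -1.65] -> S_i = Random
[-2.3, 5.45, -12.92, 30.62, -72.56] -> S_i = -2.30*(-2.37)^i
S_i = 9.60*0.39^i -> [9.6, 3.74, 1.46, 0.57, 0.22]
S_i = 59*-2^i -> [59, -118, 236, -472, 944]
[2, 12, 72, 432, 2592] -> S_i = 2*6^i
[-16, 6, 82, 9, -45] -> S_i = Random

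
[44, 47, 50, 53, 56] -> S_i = 44 + 3*i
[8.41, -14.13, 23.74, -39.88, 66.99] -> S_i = 8.41*(-1.68)^i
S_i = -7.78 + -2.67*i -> [-7.78, -10.45, -13.12, -15.79, -18.46]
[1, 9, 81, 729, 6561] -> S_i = 1*9^i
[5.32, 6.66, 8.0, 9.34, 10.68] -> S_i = 5.32 + 1.34*i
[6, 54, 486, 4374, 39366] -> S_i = 6*9^i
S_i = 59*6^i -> [59, 354, 2124, 12744, 76464]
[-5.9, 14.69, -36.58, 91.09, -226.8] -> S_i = -5.90*(-2.49)^i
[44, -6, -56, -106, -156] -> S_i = 44 + -50*i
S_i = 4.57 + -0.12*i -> [4.57, 4.45, 4.33, 4.21, 4.09]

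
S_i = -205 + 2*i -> [-205, -203, -201, -199, -197]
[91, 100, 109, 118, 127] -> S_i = 91 + 9*i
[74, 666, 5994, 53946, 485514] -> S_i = 74*9^i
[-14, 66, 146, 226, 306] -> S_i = -14 + 80*i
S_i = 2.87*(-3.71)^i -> [2.87, -10.65, 39.5, -146.56, 543.72]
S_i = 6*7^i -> [6, 42, 294, 2058, 14406]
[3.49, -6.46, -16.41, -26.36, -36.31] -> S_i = 3.49 + -9.95*i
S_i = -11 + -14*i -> [-11, -25, -39, -53, -67]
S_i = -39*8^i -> [-39, -312, -2496, -19968, -159744]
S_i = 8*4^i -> [8, 32, 128, 512, 2048]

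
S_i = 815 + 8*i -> [815, 823, 831, 839, 847]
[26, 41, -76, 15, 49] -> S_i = Random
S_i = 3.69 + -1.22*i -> [3.69, 2.47, 1.25, 0.03, -1.19]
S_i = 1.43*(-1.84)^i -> [1.43, -2.63, 4.84, -8.91, 16.39]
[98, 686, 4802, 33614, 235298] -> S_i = 98*7^i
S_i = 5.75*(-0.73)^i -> [5.75, -4.2, 3.06, -2.24, 1.63]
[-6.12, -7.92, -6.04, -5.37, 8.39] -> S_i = Random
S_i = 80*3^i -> [80, 240, 720, 2160, 6480]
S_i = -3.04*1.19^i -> [-3.04, -3.62, -4.3, -5.12, -6.1]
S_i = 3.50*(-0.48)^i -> [3.5, -1.68, 0.81, -0.39, 0.19]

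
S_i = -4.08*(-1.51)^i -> [-4.08, 6.16, -9.3, 14.05, -21.21]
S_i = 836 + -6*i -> [836, 830, 824, 818, 812]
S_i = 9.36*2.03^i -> [9.36, 19.0, 38.57, 78.3, 158.95]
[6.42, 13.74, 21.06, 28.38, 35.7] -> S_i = 6.42 + 7.32*i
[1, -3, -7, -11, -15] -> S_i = 1 + -4*i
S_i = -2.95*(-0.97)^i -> [-2.95, 2.86, -2.78, 2.69, -2.61]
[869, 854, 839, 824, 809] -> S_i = 869 + -15*i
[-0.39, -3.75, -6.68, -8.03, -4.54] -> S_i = Random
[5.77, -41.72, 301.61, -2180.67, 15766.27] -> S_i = 5.77*(-7.23)^i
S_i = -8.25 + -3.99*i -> [-8.25, -12.24, -16.23, -20.22, -24.21]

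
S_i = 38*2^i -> [38, 76, 152, 304, 608]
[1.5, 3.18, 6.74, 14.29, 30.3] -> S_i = 1.50*2.12^i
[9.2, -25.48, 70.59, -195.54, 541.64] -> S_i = 9.20*(-2.77)^i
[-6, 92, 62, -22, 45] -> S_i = Random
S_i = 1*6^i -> [1, 6, 36, 216, 1296]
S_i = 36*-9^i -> [36, -324, 2916, -26244, 236196]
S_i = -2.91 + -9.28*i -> [-2.91, -12.19, -21.47, -30.75, -40.03]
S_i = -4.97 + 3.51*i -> [-4.97, -1.46, 2.05, 5.56, 9.07]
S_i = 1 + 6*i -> [1, 7, 13, 19, 25]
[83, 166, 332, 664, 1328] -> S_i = 83*2^i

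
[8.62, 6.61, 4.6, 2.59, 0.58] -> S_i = 8.62 + -2.01*i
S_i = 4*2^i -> [4, 8, 16, 32, 64]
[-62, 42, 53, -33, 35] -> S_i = Random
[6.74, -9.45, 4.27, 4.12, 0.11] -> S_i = Random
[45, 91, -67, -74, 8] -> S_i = Random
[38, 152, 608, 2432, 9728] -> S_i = 38*4^i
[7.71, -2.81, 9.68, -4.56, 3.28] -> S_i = Random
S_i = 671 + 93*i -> [671, 764, 857, 950, 1043]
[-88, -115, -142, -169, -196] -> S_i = -88 + -27*i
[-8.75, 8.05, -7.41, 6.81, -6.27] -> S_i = -8.75*(-0.92)^i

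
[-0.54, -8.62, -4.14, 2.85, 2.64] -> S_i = Random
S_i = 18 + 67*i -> [18, 85, 152, 219, 286]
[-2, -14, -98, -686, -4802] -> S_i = -2*7^i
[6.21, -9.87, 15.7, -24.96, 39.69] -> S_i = 6.21*(-1.59)^i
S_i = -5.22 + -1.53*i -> [-5.22, -6.75, -8.28, -9.81, -11.34]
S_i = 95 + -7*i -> [95, 88, 81, 74, 67]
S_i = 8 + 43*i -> [8, 51, 94, 137, 180]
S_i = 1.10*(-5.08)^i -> [1.1, -5.59, 28.39, -144.21, 732.57]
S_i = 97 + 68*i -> [97, 165, 233, 301, 369]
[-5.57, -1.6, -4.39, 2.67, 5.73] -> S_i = Random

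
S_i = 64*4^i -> [64, 256, 1024, 4096, 16384]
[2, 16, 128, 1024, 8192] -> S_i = 2*8^i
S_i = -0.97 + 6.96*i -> [-0.97, 5.99, 12.95, 19.91, 26.87]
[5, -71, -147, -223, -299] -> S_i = 5 + -76*i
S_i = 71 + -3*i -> [71, 68, 65, 62, 59]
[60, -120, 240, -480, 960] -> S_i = 60*-2^i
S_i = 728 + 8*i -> [728, 736, 744, 752, 760]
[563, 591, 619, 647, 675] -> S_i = 563 + 28*i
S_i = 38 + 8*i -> [38, 46, 54, 62, 70]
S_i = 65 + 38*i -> [65, 103, 141, 179, 217]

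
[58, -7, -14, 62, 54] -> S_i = Random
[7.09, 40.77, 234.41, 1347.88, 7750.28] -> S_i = 7.09*5.75^i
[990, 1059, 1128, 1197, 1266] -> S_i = 990 + 69*i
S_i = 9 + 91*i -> [9, 100, 191, 282, 373]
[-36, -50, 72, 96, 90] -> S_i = Random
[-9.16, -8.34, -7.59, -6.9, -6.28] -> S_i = -9.16*0.91^i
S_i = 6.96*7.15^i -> [6.96, 49.76, 355.81, 2544.06, 18190.03]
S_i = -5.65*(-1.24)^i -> [-5.65, 7.01, -8.69, 10.77, -13.36]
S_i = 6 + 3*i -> [6, 9, 12, 15, 18]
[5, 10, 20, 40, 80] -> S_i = 5*2^i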